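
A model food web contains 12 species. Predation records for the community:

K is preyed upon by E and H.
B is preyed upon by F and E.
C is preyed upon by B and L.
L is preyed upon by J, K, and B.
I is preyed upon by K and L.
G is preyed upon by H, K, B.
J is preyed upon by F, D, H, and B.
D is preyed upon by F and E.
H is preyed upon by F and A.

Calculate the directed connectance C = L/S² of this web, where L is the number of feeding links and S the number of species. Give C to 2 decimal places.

C = 0.15

The web has S = 12 species and L = 22 feeding links.
C = L / S² = 22 / 144 = 0.1528 ≈ 0.15.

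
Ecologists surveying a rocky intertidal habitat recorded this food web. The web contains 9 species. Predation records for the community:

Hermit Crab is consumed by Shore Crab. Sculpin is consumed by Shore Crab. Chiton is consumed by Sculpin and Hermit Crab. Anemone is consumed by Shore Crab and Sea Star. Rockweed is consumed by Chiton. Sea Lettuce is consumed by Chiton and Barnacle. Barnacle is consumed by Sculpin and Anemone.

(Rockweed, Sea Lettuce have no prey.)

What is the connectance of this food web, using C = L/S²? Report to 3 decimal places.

The web has S = 9 species and L = 11 feeding links.
C = L / S² = 11 / 81 = 0.1358 ≈ 0.136.

C = 0.136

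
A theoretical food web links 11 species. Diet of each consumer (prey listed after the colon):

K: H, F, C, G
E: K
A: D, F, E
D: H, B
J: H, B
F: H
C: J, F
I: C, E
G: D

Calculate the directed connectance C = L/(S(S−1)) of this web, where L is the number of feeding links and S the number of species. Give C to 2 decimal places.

The web has S = 11 species and L = 18 feeding links.
C = L / (S(S−1)) = 18 / 110 = 0.1636 ≈ 0.16.

C = 0.16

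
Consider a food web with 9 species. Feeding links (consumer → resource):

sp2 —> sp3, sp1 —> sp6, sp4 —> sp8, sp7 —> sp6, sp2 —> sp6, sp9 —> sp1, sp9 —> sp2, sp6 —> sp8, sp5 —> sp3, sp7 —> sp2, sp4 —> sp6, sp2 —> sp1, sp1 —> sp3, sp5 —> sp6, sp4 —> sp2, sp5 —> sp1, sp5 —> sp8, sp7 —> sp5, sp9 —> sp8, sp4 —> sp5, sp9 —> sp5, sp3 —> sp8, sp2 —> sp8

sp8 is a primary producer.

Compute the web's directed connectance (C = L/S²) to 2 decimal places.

C = 0.28

The web has S = 9 species and L = 23 feeding links.
C = L / S² = 23 / 81 = 0.2840 ≈ 0.28.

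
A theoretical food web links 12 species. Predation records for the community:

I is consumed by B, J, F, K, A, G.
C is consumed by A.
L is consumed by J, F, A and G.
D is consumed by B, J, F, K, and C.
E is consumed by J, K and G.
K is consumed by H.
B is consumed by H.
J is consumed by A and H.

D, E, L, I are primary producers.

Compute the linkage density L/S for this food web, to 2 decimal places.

L/S = 1.92

There are L = 23 links among S = 12 species.
L/S = 23/12 = 1.9167 ≈ 1.92.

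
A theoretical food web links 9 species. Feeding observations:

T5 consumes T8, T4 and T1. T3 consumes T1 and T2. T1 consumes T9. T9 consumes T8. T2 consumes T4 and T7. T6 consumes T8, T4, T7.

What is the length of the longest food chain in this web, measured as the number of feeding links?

3 links

One longest chain: T8 → T9 → T1 → T3.
It has 4 species and 3 links.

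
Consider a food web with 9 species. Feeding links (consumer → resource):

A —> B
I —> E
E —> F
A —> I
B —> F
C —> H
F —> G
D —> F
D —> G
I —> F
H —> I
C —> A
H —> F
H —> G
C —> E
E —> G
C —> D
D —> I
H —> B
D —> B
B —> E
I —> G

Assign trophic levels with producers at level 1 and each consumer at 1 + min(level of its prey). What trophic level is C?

Trophic level 3

G is a producer → level 1.
E eats G → level 2.
C eats E → level 3.
No prey of C is below level 2, so 3 is the minimum.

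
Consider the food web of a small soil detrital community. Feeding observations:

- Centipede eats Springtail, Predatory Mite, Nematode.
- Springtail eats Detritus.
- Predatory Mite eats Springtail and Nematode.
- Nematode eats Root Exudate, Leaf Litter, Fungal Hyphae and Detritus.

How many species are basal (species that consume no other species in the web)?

4

Basal species (no prey listed): Fungal Hyphae, Detritus, Leaf Litter, Root Exudate.
Count: 4.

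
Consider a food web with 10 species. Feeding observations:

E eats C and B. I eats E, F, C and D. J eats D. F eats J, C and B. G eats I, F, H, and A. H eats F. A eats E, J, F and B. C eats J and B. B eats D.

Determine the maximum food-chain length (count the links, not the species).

5 links

One longest chain: D → J → C → F → A → G.
It has 6 species and 5 links.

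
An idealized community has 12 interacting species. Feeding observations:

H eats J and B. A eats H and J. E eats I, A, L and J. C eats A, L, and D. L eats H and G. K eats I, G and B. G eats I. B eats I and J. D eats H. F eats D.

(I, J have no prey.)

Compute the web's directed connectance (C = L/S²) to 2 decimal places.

The web has S = 12 species and L = 21 feeding links.
C = L / S² = 21 / 144 = 0.1458 ≈ 0.15.

C = 0.15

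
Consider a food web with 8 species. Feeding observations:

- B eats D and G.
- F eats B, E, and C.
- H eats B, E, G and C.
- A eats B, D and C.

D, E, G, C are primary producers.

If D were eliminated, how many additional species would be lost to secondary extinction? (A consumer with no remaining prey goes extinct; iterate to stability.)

0

Remove D.
Every predator of it retains at least one other prey: B still has G; A still has C, B.
No consumer loses all prey, so no secondary extinctions occur.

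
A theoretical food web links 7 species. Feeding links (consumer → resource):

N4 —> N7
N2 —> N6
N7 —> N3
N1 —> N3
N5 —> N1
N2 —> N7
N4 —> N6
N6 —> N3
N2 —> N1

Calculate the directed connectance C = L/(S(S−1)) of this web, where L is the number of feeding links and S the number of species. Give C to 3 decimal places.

C = 0.214

The web has S = 7 species and L = 9 feeding links.
C = L / (S(S−1)) = 9 / 42 = 0.2143 ≈ 0.214.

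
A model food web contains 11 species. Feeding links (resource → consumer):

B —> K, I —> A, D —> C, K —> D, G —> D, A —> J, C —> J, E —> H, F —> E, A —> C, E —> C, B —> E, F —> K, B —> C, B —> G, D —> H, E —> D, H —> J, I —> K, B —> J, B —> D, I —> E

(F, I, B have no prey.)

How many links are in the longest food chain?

One longest chain: F → K → D → C → J.
It has 5 species and 4 links.

4 links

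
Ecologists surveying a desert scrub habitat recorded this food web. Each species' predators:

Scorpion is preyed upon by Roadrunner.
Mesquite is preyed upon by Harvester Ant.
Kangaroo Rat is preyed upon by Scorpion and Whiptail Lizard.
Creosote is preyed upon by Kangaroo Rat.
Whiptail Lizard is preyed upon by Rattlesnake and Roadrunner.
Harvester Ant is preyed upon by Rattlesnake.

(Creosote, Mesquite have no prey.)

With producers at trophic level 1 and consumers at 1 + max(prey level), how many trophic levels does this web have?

4

Producers (level 1): Creosote, Mesquite.
Creosote → Kangaroo Rat → Whiptail Lizard → Rattlesnake gives Rattlesnake level 4.
No species has a prey at level 4, so no species reaches level 5.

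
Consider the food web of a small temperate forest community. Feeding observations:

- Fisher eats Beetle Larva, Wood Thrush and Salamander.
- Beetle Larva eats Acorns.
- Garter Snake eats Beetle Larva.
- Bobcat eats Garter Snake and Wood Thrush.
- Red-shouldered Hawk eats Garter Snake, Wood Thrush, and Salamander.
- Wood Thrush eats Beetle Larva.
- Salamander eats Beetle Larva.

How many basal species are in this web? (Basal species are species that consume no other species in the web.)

Basal species (no prey listed): Acorns.
Count: 1.

1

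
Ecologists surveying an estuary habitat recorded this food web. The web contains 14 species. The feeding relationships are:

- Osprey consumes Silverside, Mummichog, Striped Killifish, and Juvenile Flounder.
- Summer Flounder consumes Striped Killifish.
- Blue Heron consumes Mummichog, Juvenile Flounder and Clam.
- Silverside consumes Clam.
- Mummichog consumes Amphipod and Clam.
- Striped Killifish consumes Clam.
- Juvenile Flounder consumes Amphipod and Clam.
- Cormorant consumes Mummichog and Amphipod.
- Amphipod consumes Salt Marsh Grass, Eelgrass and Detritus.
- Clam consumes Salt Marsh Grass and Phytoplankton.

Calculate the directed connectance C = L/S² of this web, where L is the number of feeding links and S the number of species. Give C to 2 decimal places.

C = 0.11

The web has S = 14 species and L = 21 feeding links.
C = L / S² = 21 / 196 = 0.1071 ≈ 0.11.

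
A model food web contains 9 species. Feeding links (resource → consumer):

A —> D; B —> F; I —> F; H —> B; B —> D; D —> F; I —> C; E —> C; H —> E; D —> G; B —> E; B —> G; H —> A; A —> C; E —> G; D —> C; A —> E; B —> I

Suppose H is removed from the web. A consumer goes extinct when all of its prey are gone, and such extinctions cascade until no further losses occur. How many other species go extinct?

Remove H.
Round 1: B (all prey gone), A (all prey gone) → extinct.
Round 2: D (all prey gone), I (all prey gone), E (all prey gone) → extinct.
Round 3: F (all prey gone), G (all prey gone), C (all prey gone) → extinct.
No further losses. Total secondary extinctions: 8.

8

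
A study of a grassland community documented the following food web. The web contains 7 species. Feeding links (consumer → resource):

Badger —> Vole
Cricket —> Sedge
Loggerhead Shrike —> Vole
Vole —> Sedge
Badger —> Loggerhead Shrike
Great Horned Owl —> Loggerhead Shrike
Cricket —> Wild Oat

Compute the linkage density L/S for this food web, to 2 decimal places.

There are L = 7 links among S = 7 species.
L/S = 7/7 = 1.0000 ≈ 1.00.

L/S = 1.00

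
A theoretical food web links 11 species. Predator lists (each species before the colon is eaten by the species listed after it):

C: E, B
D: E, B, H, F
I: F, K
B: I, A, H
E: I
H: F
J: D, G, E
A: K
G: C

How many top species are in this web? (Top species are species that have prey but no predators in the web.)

Top species (has prey, but nothing eats it): F, K.
Count: 2.

2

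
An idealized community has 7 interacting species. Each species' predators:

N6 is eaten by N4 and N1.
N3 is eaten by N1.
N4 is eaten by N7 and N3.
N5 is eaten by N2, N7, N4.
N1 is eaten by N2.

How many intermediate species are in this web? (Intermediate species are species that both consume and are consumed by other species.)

3

Intermediate species (has both prey and predators): N4, N3, N1.
Count: 3.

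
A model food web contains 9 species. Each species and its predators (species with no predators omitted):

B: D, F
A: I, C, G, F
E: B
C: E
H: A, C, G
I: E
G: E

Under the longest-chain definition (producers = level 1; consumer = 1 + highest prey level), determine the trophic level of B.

Trophic level 5

H is a producer → level 1.
A eats H → level 2.
I eats A → level 3.
E eats I (level 3); other prey at levels: C 3, G 3 → level 4.
B eats E → level 5.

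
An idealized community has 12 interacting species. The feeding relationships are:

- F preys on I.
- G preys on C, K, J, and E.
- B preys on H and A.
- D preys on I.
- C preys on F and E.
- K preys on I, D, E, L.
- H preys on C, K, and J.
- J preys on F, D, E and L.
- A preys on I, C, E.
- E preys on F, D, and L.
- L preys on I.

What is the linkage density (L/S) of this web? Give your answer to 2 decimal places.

There are L = 28 links among S = 12 species.
L/S = 28/12 = 2.3333 ≈ 2.33.

L/S = 2.33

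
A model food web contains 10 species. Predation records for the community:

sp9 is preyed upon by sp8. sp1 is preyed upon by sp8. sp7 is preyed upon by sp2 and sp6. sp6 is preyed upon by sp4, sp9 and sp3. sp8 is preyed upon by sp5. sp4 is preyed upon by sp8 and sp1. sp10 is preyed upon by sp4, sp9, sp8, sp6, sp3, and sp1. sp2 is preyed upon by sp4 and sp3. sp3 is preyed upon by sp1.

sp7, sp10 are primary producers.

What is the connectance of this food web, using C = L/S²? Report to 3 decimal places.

C = 0.190

The web has S = 10 species and L = 19 feeding links.
C = L / S² = 19 / 100 = 0.1900 ≈ 0.190.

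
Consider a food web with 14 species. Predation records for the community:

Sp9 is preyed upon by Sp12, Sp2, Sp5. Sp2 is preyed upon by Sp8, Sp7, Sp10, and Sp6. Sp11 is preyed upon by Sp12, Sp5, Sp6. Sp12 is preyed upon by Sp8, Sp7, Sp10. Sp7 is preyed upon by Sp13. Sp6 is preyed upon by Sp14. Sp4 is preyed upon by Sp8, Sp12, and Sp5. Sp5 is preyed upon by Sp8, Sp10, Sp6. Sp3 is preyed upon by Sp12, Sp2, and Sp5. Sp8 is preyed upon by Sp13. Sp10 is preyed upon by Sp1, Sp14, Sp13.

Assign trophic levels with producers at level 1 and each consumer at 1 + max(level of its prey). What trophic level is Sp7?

Sp3 is a producer → level 1.
Sp2 eats Sp3 (level 1); other prey at levels: Sp9 1 → level 2.
Sp7 eats Sp2 (level 2); other prey at levels: Sp12 2 → level 3.

Trophic level 3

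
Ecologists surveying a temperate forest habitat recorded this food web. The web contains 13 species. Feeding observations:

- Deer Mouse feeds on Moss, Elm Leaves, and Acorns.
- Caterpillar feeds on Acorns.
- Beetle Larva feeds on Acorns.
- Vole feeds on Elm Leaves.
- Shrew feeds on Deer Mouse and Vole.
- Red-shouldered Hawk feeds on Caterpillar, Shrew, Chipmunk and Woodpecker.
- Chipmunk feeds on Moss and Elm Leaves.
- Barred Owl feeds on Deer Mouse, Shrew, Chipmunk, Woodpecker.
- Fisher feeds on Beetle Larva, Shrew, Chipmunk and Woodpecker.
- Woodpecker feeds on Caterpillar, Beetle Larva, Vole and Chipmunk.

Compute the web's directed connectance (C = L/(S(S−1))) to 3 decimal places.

The web has S = 13 species and L = 26 feeding links.
C = L / (S(S−1)) = 26 / 156 = 0.1667 ≈ 0.167.

C = 0.167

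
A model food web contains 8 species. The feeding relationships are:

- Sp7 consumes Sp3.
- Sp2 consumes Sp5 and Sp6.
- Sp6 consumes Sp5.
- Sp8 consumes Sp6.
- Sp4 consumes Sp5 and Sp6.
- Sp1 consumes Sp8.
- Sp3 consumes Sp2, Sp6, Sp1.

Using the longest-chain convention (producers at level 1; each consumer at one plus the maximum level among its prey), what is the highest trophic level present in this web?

Producers (level 1): Sp5.
Sp5 → Sp6 → Sp8 → Sp1 → Sp3 → Sp7 gives Sp7 level 6.
No species has a prey at level 6, so no species reaches level 7.

6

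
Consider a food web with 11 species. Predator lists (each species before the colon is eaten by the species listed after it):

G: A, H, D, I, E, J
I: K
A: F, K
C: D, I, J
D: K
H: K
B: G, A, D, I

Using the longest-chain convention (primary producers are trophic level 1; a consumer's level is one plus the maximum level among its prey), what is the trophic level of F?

B is a producer → level 1.
G eats B → level 2.
A eats G (level 2); other prey at levels: B 1 → level 3.
F eats A → level 4.

Trophic level 4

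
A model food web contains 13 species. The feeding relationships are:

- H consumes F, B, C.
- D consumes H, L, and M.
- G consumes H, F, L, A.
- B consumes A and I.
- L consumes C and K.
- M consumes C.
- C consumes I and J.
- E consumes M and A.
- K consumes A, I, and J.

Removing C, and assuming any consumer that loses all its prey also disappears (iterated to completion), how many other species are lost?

1

Remove C.
Round 1: M (all prey gone) → extinct.
No further losses. Total secondary extinctions: 1.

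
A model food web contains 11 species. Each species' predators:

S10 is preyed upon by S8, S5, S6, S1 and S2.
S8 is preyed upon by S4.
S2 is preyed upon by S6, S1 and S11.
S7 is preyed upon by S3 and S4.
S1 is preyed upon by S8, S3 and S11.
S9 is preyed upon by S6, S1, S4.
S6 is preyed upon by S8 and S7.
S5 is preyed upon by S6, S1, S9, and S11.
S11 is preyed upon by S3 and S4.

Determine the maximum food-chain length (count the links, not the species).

5 links

One longest chain: S10 → S5 → S9 → S1 → S11 → S4.
It has 6 species and 5 links.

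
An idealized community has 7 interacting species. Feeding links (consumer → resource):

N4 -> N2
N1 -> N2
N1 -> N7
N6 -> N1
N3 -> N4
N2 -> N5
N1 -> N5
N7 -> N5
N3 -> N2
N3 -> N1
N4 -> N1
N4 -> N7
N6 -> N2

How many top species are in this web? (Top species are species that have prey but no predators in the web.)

Top species (has prey, but nothing eats it): N6, N3.
Count: 2.

2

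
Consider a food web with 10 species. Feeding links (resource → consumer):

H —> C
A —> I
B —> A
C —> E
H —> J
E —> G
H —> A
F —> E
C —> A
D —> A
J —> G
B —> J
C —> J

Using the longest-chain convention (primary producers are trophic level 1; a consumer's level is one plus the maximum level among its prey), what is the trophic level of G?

H is a producer → level 1.
C eats H → level 2.
J eats C (level 2); other prey at levels: B 1, H 1 → level 3.
G eats J (level 3); other prey at levels: E 3 → level 4.

Trophic level 4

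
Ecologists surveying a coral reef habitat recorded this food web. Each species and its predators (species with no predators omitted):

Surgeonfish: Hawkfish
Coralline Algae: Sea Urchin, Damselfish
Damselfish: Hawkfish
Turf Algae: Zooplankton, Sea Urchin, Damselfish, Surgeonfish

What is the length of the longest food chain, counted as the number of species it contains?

One longest chain: Coralline Algae → Damselfish → Hawkfish.
It has 3 species and 2 links.

3 species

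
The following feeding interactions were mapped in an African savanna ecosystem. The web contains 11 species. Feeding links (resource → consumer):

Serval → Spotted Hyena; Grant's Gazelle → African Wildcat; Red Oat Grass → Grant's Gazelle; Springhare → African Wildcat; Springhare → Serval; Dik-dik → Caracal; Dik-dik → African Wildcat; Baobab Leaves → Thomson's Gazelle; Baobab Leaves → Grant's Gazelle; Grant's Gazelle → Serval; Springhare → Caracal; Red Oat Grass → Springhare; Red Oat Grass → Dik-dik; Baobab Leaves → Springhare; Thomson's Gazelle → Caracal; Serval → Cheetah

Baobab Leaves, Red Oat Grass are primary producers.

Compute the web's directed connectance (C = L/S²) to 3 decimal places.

C = 0.132

The web has S = 11 species and L = 16 feeding links.
C = L / S² = 16 / 121 = 0.1322 ≈ 0.132.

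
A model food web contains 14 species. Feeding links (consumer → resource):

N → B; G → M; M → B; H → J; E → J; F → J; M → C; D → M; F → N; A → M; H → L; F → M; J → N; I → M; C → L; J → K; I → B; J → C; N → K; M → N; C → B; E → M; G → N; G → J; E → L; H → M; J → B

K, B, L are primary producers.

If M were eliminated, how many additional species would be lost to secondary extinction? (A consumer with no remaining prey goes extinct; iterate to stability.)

2

Remove M.
Round 1: D (all prey gone), A (all prey gone) → extinct.
No further losses. Total secondary extinctions: 2.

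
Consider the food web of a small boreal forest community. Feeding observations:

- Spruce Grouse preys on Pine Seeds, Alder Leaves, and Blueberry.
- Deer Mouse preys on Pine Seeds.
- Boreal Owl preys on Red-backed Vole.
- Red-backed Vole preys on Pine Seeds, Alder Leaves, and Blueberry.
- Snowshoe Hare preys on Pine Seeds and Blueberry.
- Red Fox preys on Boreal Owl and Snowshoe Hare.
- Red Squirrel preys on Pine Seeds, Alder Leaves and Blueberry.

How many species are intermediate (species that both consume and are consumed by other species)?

3

Intermediate species (has both prey and predators): Red-backed Vole, Snowshoe Hare, Boreal Owl.
Count: 3.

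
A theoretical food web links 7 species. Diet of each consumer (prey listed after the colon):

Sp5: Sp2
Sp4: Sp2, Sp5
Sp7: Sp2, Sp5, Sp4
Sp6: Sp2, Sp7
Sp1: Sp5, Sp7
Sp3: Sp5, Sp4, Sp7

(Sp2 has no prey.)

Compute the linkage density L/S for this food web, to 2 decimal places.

There are L = 13 links among S = 7 species.
L/S = 13/7 = 1.8571 ≈ 1.86.

L/S = 1.86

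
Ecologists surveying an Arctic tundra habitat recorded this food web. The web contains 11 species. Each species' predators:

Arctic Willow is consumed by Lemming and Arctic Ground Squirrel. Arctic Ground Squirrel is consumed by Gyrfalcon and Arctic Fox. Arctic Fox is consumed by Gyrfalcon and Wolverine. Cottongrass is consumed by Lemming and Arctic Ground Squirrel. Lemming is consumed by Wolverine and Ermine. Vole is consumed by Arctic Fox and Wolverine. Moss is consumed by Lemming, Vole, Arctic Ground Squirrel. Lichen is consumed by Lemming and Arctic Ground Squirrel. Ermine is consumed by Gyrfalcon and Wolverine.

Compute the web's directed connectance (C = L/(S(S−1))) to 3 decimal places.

C = 0.173

The web has S = 11 species and L = 19 feeding links.
C = L / (S(S−1)) = 19 / 110 = 0.1727 ≈ 0.173.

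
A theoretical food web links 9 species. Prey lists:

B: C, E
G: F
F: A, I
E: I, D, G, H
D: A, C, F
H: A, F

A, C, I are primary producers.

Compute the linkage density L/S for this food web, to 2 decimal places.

There are L = 14 links among S = 9 species.
L/S = 14/9 = 1.5556 ≈ 1.56.

L/S = 1.56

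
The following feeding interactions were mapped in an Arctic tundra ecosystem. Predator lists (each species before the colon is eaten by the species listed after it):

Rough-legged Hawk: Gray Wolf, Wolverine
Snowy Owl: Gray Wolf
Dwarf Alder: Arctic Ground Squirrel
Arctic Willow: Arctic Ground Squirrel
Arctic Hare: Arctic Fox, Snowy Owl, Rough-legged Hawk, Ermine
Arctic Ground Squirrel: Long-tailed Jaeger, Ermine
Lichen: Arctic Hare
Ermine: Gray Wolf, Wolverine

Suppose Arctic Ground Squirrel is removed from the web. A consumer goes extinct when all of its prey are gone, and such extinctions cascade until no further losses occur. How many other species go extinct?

Remove Arctic Ground Squirrel.
Round 1: Long-tailed Jaeger (all prey gone) → extinct.
No further losses. Total secondary extinctions: 1.

1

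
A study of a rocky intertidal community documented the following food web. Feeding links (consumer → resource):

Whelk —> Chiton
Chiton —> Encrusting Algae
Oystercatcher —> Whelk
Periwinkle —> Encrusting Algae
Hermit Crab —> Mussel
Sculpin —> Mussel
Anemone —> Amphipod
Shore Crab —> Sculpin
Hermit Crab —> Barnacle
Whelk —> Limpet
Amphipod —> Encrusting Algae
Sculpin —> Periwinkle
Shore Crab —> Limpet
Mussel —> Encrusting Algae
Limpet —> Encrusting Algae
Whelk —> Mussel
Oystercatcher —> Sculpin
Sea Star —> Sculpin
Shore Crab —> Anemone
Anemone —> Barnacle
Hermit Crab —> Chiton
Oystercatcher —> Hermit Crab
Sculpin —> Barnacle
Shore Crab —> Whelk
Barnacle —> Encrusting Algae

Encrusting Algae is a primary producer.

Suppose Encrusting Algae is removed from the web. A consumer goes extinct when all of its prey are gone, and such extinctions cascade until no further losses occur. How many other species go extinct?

Remove Encrusting Algae.
Round 1: Limpet (all prey gone), Barnacle (all prey gone), Amphipod (all prey gone), Periwinkle (all prey gone), Chiton (all prey gone), Mussel (all prey gone) → extinct.
Round 2: Sculpin (all prey gone), Anemone (all prey gone), Whelk (all prey gone), Hermit Crab (all prey gone) → extinct.
Round 3: Shore Crab (all prey gone), Oystercatcher (all prey gone), Sea Star (all prey gone) → extinct.
No further losses. Total secondary extinctions: 13.

13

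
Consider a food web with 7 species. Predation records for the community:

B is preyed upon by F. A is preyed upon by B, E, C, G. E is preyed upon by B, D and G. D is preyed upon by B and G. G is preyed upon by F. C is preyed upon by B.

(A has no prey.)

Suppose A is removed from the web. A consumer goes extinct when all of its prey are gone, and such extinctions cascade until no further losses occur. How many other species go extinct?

Remove A.
Round 1: C (all prey gone), E (all prey gone) → extinct.
Round 2: D (all prey gone) → extinct.
Round 3: G (all prey gone), B (all prey gone) → extinct.
Round 4: F (all prey gone) → extinct.
No further losses. Total secondary extinctions: 6.

6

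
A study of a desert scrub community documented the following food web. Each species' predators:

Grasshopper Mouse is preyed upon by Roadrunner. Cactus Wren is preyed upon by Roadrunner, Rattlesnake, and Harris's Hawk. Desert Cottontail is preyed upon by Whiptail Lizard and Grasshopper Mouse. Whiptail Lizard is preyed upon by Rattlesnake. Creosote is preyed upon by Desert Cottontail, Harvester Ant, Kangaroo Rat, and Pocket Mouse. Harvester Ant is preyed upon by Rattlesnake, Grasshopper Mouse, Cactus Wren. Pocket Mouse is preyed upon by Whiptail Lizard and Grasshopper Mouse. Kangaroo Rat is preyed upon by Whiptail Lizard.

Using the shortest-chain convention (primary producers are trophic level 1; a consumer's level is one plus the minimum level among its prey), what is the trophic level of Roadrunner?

Creosote is a producer → level 1.
Desert Cottontail eats Creosote → level 2.
Grasshopper Mouse eats Desert Cottontail → level 3.
Roadrunner eats Grasshopper Mouse → level 4.
No prey of Roadrunner is below level 3, so 4 is the minimum.

Trophic level 4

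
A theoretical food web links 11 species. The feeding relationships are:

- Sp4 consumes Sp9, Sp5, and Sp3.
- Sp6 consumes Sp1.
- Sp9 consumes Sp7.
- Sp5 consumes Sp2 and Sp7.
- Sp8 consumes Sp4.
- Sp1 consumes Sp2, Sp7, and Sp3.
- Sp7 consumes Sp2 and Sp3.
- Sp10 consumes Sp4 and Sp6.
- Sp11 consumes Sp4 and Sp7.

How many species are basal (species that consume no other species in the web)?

Basal species (no prey listed): Sp3, Sp2.
Count: 2.

2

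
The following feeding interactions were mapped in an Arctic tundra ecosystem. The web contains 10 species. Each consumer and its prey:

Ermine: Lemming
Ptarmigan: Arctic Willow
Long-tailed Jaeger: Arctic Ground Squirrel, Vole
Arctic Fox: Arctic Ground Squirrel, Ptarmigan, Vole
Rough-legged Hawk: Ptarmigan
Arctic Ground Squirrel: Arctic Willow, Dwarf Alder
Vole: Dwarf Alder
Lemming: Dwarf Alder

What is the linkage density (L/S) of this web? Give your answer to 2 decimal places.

L/S = 1.20

There are L = 12 links among S = 10 species.
L/S = 12/10 = 1.2000 ≈ 1.20.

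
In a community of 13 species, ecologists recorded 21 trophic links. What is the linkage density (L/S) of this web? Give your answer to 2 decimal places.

There are L = 21 links among S = 13 species.
L/S = 21/13 = 1.6154 ≈ 1.62.

L/S = 1.62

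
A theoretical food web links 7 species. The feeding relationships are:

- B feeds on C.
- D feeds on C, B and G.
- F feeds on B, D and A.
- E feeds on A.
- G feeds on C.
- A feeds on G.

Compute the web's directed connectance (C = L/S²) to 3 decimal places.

The web has S = 7 species and L = 10 feeding links.
C = L / S² = 10 / 49 = 0.2041 ≈ 0.204.

C = 0.204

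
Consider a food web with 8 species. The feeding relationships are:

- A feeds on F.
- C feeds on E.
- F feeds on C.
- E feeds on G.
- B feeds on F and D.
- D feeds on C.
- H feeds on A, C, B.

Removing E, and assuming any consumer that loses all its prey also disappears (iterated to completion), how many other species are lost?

Remove E.
Round 1: C (all prey gone) → extinct.
Round 2: D (all prey gone), F (all prey gone) → extinct.
Round 3: A (all prey gone), B (all prey gone) → extinct.
Round 4: H (all prey gone) → extinct.
No further losses. Total secondary extinctions: 6.

6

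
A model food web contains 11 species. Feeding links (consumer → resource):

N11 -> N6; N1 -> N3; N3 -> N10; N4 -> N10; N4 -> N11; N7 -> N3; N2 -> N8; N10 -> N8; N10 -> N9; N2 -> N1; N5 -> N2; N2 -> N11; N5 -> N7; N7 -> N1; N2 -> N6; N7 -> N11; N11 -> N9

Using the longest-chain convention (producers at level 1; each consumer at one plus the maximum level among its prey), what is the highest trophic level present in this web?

6

Producers (level 1): N9, N6, N8.
N9 → N10 → N3 → N1 → N2 → N5 gives N5 level 6.
No species has a prey at level 6, so no species reaches level 7.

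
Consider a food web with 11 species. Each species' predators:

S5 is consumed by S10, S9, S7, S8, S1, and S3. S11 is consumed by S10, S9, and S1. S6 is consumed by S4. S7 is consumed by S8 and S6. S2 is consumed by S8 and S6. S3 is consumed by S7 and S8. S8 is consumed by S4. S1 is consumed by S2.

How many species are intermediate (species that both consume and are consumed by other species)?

6

Intermediate species (has both prey and predators): S3, S1, S7, S2, S6, S8.
Count: 6.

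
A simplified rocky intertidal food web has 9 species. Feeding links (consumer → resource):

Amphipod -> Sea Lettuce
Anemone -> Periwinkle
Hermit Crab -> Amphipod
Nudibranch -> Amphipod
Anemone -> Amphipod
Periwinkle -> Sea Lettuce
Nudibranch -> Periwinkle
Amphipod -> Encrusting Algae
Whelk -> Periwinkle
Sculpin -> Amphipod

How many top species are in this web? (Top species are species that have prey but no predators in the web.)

5

Top species (has prey, but nothing eats it): Whelk, Nudibranch, Anemone, Hermit Crab, Sculpin.
Count: 5.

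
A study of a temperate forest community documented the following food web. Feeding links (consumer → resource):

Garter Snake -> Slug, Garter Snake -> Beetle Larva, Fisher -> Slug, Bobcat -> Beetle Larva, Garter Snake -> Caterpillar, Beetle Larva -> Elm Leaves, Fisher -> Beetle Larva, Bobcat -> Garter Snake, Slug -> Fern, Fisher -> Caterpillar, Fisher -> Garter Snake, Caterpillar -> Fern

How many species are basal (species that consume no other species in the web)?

Basal species (no prey listed): Elm Leaves, Fern.
Count: 2.

2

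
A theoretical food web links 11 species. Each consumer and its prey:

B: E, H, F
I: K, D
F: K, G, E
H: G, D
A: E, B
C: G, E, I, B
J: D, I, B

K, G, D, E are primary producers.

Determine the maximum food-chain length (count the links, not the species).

One longest chain: G → H → B → C.
It has 4 species and 3 links.

3 links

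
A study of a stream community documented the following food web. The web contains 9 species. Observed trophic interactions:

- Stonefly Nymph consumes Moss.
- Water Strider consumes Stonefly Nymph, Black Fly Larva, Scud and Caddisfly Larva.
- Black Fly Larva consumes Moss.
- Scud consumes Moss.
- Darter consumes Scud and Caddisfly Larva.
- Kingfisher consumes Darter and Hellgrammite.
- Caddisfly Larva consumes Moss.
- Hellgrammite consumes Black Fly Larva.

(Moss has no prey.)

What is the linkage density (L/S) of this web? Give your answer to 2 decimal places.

There are L = 13 links among S = 9 species.
L/S = 13/9 = 1.4444 ≈ 1.44.

L/S = 1.44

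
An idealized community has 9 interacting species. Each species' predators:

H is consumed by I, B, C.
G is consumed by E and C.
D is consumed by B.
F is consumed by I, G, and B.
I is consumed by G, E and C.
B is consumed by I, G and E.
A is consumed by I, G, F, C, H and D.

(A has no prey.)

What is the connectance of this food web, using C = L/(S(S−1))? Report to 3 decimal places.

The web has S = 9 species and L = 21 feeding links.
C = L / (S(S−1)) = 21 / 72 = 0.2917 ≈ 0.292.

C = 0.292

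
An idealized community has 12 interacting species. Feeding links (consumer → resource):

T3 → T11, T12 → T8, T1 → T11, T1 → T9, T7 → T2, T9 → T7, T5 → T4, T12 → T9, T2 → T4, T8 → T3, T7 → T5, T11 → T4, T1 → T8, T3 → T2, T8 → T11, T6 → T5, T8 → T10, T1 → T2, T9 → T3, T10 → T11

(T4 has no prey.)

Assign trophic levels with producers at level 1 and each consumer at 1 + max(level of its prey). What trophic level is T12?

T4 is a producer → level 1.
T5 eats T4 → level 2.
T7 eats T5 (level 2); other prey at levels: T2 2 → level 3.
T9 eats T7 (level 3); other prey at levels: T3 3 → level 4.
T12 eats T9 (level 4); other prey at levels: T8 4 → level 5.

Trophic level 5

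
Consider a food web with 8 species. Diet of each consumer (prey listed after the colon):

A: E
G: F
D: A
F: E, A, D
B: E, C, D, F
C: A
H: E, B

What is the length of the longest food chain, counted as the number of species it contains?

One longest chain: E → A → D → F → B → H.
It has 6 species and 5 links.

6 species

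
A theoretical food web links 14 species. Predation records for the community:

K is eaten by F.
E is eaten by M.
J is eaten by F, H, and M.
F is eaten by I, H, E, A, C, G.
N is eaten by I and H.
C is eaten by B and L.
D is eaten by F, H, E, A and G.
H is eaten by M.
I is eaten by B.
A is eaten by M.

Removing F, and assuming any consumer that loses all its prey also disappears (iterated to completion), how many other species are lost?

Remove F.
Round 1: C (all prey gone) → extinct.
Round 2: L (all prey gone) → extinct.
No further losses. Total secondary extinctions: 2.

2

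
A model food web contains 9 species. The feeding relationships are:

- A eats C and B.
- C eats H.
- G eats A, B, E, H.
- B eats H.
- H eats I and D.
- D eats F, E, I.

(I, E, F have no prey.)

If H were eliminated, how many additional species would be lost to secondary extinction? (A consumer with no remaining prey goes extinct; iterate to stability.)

3

Remove H.
Round 1: B (all prey gone), C (all prey gone) → extinct.
Round 2: A (all prey gone) → extinct.
No further losses. Total secondary extinctions: 3.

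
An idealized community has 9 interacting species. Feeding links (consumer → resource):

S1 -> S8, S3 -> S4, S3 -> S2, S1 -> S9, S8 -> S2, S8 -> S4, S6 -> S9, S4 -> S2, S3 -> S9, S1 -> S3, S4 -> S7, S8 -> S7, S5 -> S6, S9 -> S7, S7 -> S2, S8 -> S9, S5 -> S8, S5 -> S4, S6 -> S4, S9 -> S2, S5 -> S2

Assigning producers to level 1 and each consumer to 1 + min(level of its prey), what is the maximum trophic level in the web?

Producers (level 1): S2.
Following each consumer down to its lowest-level prey: S2 → S9 → S1 (levels 1 through 3).
All prey of S1 (S9 2, S3 2, S8 2) are at level 2 or above, so S1 is at level 1 + 2 = 3.
Every consumer has at least one prey at level 2 or below, so none exceeds level 3.

3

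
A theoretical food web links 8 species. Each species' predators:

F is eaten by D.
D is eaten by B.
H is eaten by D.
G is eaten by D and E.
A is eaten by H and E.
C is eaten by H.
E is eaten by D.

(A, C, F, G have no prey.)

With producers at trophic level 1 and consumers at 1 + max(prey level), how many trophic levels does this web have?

Producers (level 1): A, C, F, G.
A → E → D → B gives B level 4.
No species has a prey at level 4, so no species reaches level 5.

4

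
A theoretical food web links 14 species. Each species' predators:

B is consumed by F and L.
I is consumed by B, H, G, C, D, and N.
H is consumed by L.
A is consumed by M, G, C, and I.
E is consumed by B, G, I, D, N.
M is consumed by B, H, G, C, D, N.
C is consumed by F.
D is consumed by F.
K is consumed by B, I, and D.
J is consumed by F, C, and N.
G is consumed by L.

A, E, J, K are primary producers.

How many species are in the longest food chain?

One longest chain: A → I → D → F.
It has 4 species and 3 links.

4 species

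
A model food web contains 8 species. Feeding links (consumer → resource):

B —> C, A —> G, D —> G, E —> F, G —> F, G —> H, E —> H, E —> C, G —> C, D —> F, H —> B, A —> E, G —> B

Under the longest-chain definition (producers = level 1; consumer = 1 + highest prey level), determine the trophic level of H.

C is a producer → level 1.
B eats C → level 2.
H eats B → level 3.

Trophic level 3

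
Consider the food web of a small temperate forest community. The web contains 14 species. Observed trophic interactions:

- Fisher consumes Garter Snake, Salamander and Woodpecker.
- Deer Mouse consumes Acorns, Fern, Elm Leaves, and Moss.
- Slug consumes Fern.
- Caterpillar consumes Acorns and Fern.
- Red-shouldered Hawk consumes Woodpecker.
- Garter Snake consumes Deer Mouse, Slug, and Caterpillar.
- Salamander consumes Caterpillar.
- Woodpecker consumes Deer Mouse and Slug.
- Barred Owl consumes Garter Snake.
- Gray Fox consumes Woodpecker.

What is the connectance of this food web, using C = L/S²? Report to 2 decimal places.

The web has S = 14 species and L = 19 feeding links.
C = L / S² = 19 / 196 = 0.0969 ≈ 0.10.

C = 0.10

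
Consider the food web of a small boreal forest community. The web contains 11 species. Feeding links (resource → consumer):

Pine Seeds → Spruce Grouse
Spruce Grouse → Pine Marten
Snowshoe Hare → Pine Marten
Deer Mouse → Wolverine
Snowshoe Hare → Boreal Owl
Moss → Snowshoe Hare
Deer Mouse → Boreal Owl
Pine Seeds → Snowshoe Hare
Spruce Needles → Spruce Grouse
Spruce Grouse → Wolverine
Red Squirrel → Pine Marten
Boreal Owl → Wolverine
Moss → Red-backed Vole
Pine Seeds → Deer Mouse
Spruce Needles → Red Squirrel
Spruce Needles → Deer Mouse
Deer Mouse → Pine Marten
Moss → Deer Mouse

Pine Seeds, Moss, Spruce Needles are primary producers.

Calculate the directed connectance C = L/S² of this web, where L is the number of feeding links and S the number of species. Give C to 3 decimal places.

The web has S = 11 species and L = 18 feeding links.
C = L / S² = 18 / 121 = 0.1488 ≈ 0.149.

C = 0.149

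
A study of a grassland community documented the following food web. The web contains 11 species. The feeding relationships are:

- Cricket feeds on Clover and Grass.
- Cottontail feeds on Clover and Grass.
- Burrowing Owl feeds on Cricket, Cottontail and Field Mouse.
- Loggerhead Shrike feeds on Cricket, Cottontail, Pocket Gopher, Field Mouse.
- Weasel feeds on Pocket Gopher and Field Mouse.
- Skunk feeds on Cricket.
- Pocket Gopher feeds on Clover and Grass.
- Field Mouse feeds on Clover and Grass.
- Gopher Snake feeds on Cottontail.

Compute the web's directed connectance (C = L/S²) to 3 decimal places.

The web has S = 11 species and L = 19 feeding links.
C = L / S² = 19 / 121 = 0.1570 ≈ 0.157.

C = 0.157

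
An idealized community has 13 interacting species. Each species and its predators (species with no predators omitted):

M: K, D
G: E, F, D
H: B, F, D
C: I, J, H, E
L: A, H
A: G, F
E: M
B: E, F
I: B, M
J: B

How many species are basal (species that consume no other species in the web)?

2

Basal species (no prey listed): L, C.
Count: 2.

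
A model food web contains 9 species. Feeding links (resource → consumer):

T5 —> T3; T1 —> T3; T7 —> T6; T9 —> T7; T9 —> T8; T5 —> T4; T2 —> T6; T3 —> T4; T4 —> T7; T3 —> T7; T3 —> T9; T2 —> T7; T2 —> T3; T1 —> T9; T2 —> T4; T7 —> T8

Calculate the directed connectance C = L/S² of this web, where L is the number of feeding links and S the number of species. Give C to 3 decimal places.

The web has S = 9 species and L = 16 feeding links.
C = L / S² = 16 / 81 = 0.1975 ≈ 0.198.

C = 0.198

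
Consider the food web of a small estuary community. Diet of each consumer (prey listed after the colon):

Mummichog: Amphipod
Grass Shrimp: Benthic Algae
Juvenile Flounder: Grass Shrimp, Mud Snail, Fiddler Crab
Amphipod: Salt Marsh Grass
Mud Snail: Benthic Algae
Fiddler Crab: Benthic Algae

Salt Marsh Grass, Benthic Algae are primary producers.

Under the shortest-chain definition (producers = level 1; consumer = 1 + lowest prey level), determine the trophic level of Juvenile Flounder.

Trophic level 3

Benthic Algae is a producer → level 1.
Grass Shrimp eats Benthic Algae → level 2.
Juvenile Flounder eats Grass Shrimp → level 3.
No prey of Juvenile Flounder is below level 2, so 3 is the minimum.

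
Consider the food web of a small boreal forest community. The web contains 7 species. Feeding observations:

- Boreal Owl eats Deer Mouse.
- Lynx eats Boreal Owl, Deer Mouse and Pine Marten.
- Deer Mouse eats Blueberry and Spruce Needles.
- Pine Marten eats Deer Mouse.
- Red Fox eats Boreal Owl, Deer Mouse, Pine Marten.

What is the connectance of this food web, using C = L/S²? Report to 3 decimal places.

The web has S = 7 species and L = 10 feeding links.
C = L / S² = 10 / 49 = 0.2041 ≈ 0.204.

C = 0.204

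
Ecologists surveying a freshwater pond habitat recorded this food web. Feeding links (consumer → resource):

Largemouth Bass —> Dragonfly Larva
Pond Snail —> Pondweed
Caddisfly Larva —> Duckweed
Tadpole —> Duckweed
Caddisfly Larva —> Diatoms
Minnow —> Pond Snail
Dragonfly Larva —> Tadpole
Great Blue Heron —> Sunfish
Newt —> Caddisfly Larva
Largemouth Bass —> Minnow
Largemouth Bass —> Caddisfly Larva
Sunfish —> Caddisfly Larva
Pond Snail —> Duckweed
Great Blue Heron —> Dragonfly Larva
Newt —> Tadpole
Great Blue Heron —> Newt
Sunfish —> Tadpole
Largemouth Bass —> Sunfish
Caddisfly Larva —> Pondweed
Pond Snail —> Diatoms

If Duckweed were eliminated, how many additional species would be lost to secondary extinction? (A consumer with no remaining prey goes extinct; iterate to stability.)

2

Remove Duckweed.
Round 1: Tadpole (all prey gone) → extinct.
Round 2: Dragonfly Larva (all prey gone) → extinct.
No further losses. Total secondary extinctions: 2.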